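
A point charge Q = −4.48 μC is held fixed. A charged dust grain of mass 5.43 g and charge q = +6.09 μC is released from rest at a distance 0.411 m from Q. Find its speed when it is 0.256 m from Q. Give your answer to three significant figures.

Only the electrostatic force acts, so mechanical energy is conserved: ½mv² = U₁ − U₂ = kQq(1/r₁ − 1/r₂).
U₁ − U₂ = (8.99×10⁹ N·m²/C²)(-4.48×10⁻⁶ C)(6.09×10⁻⁶ C)(1/0.411 − 1/0.256) = 0.361 J.
v = √(2·0.361/5.43×10⁻³) = 11.5 m/s.

11.5 m/s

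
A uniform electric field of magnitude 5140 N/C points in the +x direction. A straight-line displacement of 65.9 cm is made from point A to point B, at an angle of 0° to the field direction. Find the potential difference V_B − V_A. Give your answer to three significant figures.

-3390 V

Only the component of displacement along E changes the potential: ΔV = −E·d·cosθ.
ΔV = −(5140 V/m)(0.659 m)cos0° = -3390 V.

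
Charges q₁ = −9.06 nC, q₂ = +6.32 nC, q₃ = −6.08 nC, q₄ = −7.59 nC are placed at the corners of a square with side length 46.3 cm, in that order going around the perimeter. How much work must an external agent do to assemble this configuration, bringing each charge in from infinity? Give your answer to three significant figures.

4.71×10⁻⁷ J

The work to assemble the configuration equals its total potential energy, U = Σ kqᵢqⱼ/rᵢⱼ over all pairs.
The four side pairs have separation 0.463 m and the two diagonal pairs 0.655 m.
Summing all 6 pair terms gives U = 4.71×10⁻⁷ J.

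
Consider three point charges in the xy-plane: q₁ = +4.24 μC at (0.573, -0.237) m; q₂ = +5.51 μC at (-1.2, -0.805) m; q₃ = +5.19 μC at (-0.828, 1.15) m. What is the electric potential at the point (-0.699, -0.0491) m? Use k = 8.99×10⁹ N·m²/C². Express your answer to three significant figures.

Electric potential is a scalar, so the contributions from each charge add algebraically: V = Σ kqᵢ/rᵢ.
Distances from the field point to each charge: r₁ = 1.29 m, r₂ = 0.907 m, r₃ = 1.21 m.
V = k[(4.24×10⁻⁶)/(1.29) + (5.51×10⁻⁶)/(0.907) + (5.19×10⁻⁶)/(1.21)] = 1.23×10⁵ V.

1.23×10⁵ V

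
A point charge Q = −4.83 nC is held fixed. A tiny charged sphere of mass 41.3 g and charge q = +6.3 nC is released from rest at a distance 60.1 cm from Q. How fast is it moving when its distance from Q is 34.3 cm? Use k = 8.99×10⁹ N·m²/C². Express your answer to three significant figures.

4.07×10⁻³ m/s

Only the electrostatic force acts, so mechanical energy is conserved: ½mv² = U₁ − U₂ = kQq(1/r₁ − 1/r₂).
U₁ − U₂ = (8.99×10⁹ N·m²/C²)(-4.83×10⁻⁹ C)(6.30×10⁻⁹ C)(1/0.601 − 1/0.343) = 3.42×10⁻⁷ J.
v = √(2·3.42×10⁻⁷/0.0413) = 4.07×10⁻³ m/s.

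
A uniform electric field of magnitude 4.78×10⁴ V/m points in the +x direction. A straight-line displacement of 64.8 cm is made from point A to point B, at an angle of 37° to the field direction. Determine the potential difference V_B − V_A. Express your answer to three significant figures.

-2.47×10⁴ V

Only the component of displacement along E changes the potential: ΔV = −E·d·cosθ.
ΔV = −(4.78×10⁴ V/m)(0.648 m)cos37° = -2.47×10⁴ V.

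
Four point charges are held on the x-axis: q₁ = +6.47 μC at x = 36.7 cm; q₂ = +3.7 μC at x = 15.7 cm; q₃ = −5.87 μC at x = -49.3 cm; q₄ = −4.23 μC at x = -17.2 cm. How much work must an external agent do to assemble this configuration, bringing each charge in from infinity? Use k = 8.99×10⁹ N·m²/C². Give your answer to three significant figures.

The work to assemble the configuration equals its total potential energy, U = Σ kqᵢqⱼ/rᵢⱼ over all pairs.
Pair separations: r₁₂ = 0.210 m, r₁₃ = 0.860 m, r₁₄ = 0.539 m, r₂₃ = 0.650 m, r₂₄ = 0.329 m, r₃₄ = 0.321 m.
Summing all 6 pair terms gives U = 0.139 J.

0.139 J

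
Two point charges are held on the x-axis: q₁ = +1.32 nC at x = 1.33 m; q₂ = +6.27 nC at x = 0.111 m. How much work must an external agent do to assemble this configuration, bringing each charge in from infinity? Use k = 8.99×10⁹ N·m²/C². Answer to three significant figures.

6.10×10⁻⁸ J

The assembly work is the sum of pairwise potential energies, U = Σ_{i<j} kqᵢqⱼ/rᵢⱼ.
Pair separations: r₁₂ = 1.22 m.
U = (6.10×10⁻⁸) = 6.10×10⁻⁸ J.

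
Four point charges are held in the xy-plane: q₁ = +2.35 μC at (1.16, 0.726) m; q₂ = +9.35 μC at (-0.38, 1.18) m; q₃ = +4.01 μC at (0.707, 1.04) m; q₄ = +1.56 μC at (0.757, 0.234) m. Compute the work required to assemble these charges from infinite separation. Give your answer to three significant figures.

The assembly work is the sum of pairwise potential energies, U = Σ_{i<j} kqᵢqⱼ/rᵢⱼ.
Pair separations: r₁₂ = 1.61 m, r₁₃ = 0.551 m, r₁₄ = 0.636 m, r₂₃ = 1.10 m, r₂₄ = 1.48 m, r₃₄ = 0.808 m.
Summing all 6 pair terms gives U = 0.794 J.

0.794 J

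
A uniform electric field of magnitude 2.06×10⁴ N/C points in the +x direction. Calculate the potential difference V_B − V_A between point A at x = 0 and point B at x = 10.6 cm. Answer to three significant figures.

In a uniform field, potential decreases in the direction of E: V_B − V_A = −E·Δx.
V_B − V_A = −(2.06×10⁴ V/m)(0.106 m) = -2180 V.

-2180 V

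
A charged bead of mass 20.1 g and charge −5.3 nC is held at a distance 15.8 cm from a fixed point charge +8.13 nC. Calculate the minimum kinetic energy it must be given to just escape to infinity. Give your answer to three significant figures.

To just escape, total mechanical energy must reach zero at infinity: ½mv²_min + U = 0, so ½mv²_min = −U = |kQq|/r.
|U| = |kQq|/r = (8.99×10⁹ N·m²/C²)(8.13×10⁻⁹)(5.30×10⁻⁹)/(0.158) = 2.45×10⁻⁶ J.

2.45×10⁻⁶ J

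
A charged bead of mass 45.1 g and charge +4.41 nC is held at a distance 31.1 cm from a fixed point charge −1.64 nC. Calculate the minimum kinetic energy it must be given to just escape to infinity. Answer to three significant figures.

To just escape, total mechanical energy must reach zero at infinity: ½mv²_min + U = 0, so ½mv²_min = −U = |kQq|/r.
|U| = |kQq|/r = (8.99×10⁹ N·m²/C²)(1.64×10⁻⁹)(4.41×10⁻⁹)/(0.311) = 2.09×10⁻⁷ J.

2.09×10⁻⁷ J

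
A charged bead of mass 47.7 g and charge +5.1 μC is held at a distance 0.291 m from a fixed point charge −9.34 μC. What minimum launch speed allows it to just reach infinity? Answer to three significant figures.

7.86 m/s

To just escape, total mechanical energy must reach zero at infinity: ½mv²_min + U = 0, so ½mv²_min = −U = |kQq|/r.
|U| = |kQq|/r = (8.99×10⁹ N·m²/C²)(9.34×10⁻⁶)(5.10×10⁻⁶)/(0.291) = 1.47 J.
v_min = √(2|U|/m) = √(2·1.47/0.0477) = 7.86 m/s.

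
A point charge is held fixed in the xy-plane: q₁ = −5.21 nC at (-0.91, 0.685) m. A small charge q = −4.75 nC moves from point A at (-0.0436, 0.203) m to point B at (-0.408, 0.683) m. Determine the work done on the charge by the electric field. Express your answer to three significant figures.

The work done by the electric force is W_field = −ΔU = −q(V_B − V_A) = q(V_A − V_B).
At A: distance to the source charge is 0.991 m; V_A = kq₁/r = -47.2 V.
At B: distance to the source charge is 0.502 m; V_B = kq₁/r = -93.3 V.
ΔV = V_B − V_A = -46.1 V.
W_field = −qΔV = −(-4.75×10⁻⁹ C)(-46.1 V) = -2.19×10⁻⁷ J.

-2.19×10⁻⁷ J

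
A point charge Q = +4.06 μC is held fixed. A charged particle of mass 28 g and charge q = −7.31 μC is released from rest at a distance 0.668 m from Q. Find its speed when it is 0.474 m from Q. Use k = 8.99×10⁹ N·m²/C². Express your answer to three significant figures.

Only the electrostatic force acts, so mechanical energy is conserved: ½mv² = U₁ − U₂ = kQq(1/r₁ − 1/r₂).
U₁ − U₂ = (8.99×10⁹ N·m²/C²)(4.06×10⁻⁶ C)(-7.31×10⁻⁶ C)(1/0.668 − 1/0.474) = 0.163 J.
v = √(2·0.163/0.0280) = 3.42 m/s.

3.42 m/s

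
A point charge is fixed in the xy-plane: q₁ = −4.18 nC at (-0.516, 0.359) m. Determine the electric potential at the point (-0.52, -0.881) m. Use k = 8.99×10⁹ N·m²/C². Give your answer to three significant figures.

The total potential is the scalar sum of each charge's contribution, V = Σ kqᵢ/rᵢ.
Distances from the field point to each charge: r₁ = 1.24 m.
V = k[(-4.18×10⁻⁹)/(1.24)] = -30.3 V.

-30.3 V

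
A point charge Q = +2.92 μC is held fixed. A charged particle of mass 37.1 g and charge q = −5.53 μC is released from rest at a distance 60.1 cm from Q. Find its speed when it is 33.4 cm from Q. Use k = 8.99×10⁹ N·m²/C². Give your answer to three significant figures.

Only the electrostatic force acts, so mechanical energy is conserved: ½mv² = U₁ − U₂ = kQq(1/r₁ − 1/r₂).
U₁ − U₂ = (8.99×10⁹ N·m²/C²)(2.92×10⁻⁶ C)(-5.53×10⁻⁶ C)(1/0.601 − 1/0.334) = 0.193 J.
v = √(2·0.193/0.0371) = 3.23 m/s.

3.23 m/s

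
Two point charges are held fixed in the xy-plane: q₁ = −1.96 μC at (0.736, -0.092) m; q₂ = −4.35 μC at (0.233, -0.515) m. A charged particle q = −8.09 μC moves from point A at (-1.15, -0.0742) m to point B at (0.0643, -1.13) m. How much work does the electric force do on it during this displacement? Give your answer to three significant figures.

-0.318 J

The work done by the electric force is W_field = −ΔU = −q(V_B − V_A) = q(V_A − V_B).
At A: distances to the source charges are 1.89 m, 1.45 m; V_A = Σ kqᵢ/rᵢ = -3.63×10⁴ V.
At B: distances to the source charges are 1.24 m, 0.638 m; V_B = Σ kqᵢ/rᵢ = -7.56×10⁴ V.
ΔV = V_B − V_A = -3.93×10⁴ V.
W_field = −qΔV = −(-8.09×10⁻⁶ C)(-3.93×10⁴ V) = -0.318 J.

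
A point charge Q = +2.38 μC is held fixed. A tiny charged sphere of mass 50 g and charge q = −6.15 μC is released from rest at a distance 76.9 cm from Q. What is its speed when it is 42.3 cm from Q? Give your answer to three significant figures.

2.37 m/s

Only the electrostatic force acts, so mechanical energy is conserved: ½mv² = U₁ − U₂ = kQq(1/r₁ − 1/r₂).
U₁ − U₂ = (8.99×10⁹ N·m²/C²)(2.38×10⁻⁶ C)(-6.15×10⁻⁶ C)(1/0.769 − 1/0.423) = 0.140 J.
v = √(2·0.140/0.0500) = 2.37 m/s.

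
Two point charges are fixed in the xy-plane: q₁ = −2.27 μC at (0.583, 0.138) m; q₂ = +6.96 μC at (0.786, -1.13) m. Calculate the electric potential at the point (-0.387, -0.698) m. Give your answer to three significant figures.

Electric potential is a scalar, so the contributions from each charge add algebraically: V = Σ kqᵢ/rᵢ.
Distances from the field point to each charge: r₁ = 1.28 m, r₂ = 1.25 m.
V = k[(-2.27×10⁻⁶)/(1.28) + (6.96×10⁻⁶)/(1.25)] = 3.41×10⁴ V.

3.41×10⁴ V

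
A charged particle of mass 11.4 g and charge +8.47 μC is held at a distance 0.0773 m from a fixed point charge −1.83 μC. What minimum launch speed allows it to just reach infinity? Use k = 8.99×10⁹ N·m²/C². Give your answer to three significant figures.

To just escape, total mechanical energy must reach zero at infinity: ½mv²_min + U = 0, so ½mv²_min = −U = |kQq|/r.
|U| = |kQq|/r = (8.99×10⁹ N·m²/C²)(1.83×10⁻⁶)(8.47×10⁻⁶)/(0.0773) = 1.80 J.
v_min = √(2|U|/m) = √(2·1.80/0.0114) = 17.8 m/s.

17.8 m/s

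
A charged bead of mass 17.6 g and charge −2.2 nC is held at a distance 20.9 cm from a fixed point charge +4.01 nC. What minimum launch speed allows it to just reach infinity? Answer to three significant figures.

6.57×10⁻³ m/s

To just escape, total mechanical energy must reach zero at infinity: ½mv²_min + U = 0, so ½mv²_min = −U = |kQq|/r.
|U| = |kQq|/r = (8.99×10⁹ N·m²/C²)(4.01×10⁻⁹)(2.20×10⁻⁹)/(0.209) = 3.79×10⁻⁷ J.
v_min = √(2|U|/m) = √(2·3.79×10⁻⁷/0.0176) = 6.57×10⁻³ m/s.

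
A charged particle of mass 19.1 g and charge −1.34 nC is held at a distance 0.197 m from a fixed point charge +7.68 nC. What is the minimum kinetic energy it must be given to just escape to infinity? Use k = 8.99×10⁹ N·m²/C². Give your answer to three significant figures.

4.70×10⁻⁷ J

To just escape, total mechanical energy must reach zero at infinity: ½mv²_min + U = 0, so ½mv²_min = −U = |kQq|/r.
|U| = |kQq|/r = (8.99×10⁹ N·m²/C²)(7.68×10⁻⁹)(1.34×10⁻⁹)/(0.197) = 4.70×10⁻⁷ J.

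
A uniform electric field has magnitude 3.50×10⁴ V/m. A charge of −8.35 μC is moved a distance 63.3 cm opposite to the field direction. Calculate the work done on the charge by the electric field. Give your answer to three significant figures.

0.185 J

The potential change for a displacement 63.3 cm opposite to the field direction is ΔV = +Ed = 2.22×10⁴ V.
W_field = −qΔV = 0.185 J.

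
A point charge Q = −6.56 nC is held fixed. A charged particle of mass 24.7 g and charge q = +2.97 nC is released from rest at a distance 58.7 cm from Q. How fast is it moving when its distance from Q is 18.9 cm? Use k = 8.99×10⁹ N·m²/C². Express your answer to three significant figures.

Only the electrostatic force acts, so mechanical energy is conserved: ½mv² = U₁ − U₂ = kQq(1/r₁ − 1/r₂).
U₁ − U₂ = (8.99×10⁹ N·m²/C²)(-6.56×10⁻⁹ C)(2.97×10⁻⁹ C)(1/0.587 − 1/0.189) = 6.28×10⁻⁷ J.
v = √(2·6.28×10⁻⁷/0.0247) = 7.13×10⁻³ m/s.

7.13×10⁻³ m/s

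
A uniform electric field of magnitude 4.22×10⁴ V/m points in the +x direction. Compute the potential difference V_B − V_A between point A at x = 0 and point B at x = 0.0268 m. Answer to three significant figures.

-1130 V

In a uniform field, potential decreases in the direction of E: V_B − V_A = −E·Δx.
V_B − V_A = −(4.22×10⁴ V/m)(0.0268 m) = -1130 V.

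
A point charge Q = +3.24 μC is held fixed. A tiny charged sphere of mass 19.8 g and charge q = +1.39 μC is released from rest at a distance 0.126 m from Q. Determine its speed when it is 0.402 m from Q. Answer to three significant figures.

4.72 m/s

Only the electrostatic force acts, so mechanical energy is conserved: ½mv² = U₁ − U₂ = kQq(1/r₁ − 1/r₂).
U₁ − U₂ = (8.99×10⁹ N·m²/C²)(3.24×10⁻⁶ C)(1.39×10⁻⁶ C)(1/0.126 − 1/0.402) = 0.221 J.
v = √(2·0.221/0.0198) = 4.72 m/s.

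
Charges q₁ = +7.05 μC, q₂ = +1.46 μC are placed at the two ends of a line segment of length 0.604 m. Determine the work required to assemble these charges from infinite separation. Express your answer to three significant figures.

The work to assemble the configuration equals its total potential energy, U = Σ kqᵢqⱼ/rᵢⱼ over all pairs.
The separation is r = 0.604 m.
U = (0.153) = 0.153 J.

0.153 J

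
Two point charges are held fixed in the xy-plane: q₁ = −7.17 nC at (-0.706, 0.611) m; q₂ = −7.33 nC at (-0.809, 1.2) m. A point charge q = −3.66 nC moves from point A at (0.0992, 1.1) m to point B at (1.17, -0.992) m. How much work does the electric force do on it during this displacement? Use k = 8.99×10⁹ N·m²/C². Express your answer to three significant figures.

3.37×10⁻⁷ J

The work done by the electric force is W_field = −ΔU = −q(V_B − V_A) = q(V_A − V_B).
At A: distances to the source charges are 0.942 m, 0.914 m; V_A = Σ kqᵢ/rᵢ = -141 V.
At B: distances to the source charges are 2.47 m, 2.95 m; V_B = Σ kqᵢ/rᵢ = -48.4 V.
ΔV = V_B − V_A = 92.1 V.
W_field = −qΔV = −(-3.66×10⁻⁹ C)(92.1 V) = 3.37×10⁻⁷ J.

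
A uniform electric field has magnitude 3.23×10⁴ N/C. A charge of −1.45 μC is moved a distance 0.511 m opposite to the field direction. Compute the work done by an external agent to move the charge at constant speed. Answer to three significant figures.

The potential change for a displacement 0.511 m opposite to the field direction is ΔV = +Ed = 1.65×10⁴ V.
W_ext = qΔV = -0.0239 J.

-0.0239 J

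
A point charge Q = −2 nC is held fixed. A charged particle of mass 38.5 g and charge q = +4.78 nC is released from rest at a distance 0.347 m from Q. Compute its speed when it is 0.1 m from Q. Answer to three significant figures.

Only the electrostatic force acts, so mechanical energy is conserved: ½mv² = U₁ − U₂ = kQq(1/r₁ − 1/r₂).
U₁ − U₂ = (8.99×10⁹ N·m²/C²)(-2.00×10⁻⁹ C)(4.78×10⁻⁹ C)(1/0.347 − 1/0.100) = 6.12×10⁻⁷ J.
v = √(2·6.12×10⁻⁷/0.0385) = 5.64×10⁻³ m/s.

5.64×10⁻³ m/s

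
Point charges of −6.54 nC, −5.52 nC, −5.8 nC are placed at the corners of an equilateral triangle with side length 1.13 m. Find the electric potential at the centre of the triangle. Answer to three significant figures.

The total potential is the scalar sum of each charge's contribution, V = Σ kqᵢ/rᵢ.
The distance from each vertex to the centroid is a/√3 = 0.652 m.
V = k[(-6.54×10⁻⁹)/(0.652) + (-5.52×10⁻⁹)/(0.652) + (-5.80×10⁻⁹)/(0.652)] = -246 V.

-246 V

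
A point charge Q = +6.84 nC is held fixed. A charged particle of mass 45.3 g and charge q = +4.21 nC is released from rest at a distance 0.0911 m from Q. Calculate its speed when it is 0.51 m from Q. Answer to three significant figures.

Only the electrostatic force acts, so mechanical energy is conserved: ½mv² = U₁ − U₂ = kQq(1/r₁ − 1/r₂).
U₁ − U₂ = (8.99×10⁹ N·m²/C²)(6.84×10⁻⁹ C)(4.21×10⁻⁹ C)(1/0.0911 − 1/0.510) = 2.33×10⁻⁶ J.
v = √(2·2.33×10⁻⁶/0.0453) = 0.0102 m/s.

0.0102 m/s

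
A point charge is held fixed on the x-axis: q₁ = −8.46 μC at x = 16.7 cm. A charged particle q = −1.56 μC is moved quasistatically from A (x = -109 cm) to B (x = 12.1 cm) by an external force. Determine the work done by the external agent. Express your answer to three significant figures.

2.48 J

For quasistatic motion the external work equals the change in potential energy: W_ext = qΔV = q(V_B − V_A).
At A: distance to the source charge is 1.26 m; V_A = kq₁/r = -6.05×10⁴ V.
At B: distance to the source charge is 0.0460 m; V_B = kq₁/r = -1.65×10⁶ V.
ΔV = V_B − V_A = -1.59×10⁶ V.
W_ext = qΔV = (-1.56×10⁻⁶ C)(-1.59×10⁶ V) = 2.48 J.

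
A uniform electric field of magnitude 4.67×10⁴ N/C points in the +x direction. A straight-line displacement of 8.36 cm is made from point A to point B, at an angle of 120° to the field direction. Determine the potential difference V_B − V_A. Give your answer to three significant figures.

1950 V

Only the component of displacement along E changes the potential: ΔV = −E·d·cosθ.
ΔV = −(4.67×10⁴ V/m)(0.0836 m)cos120° = 1950 V.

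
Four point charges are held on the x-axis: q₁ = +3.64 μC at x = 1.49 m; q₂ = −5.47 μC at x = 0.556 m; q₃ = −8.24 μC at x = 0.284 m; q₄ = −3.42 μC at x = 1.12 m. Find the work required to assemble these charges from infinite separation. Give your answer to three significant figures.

1.37 J

The work to assemble the configuration equals its total potential energy, U = Σ kqᵢqⱼ/rᵢⱼ over all pairs.
Pair separations: r₁₂ = 0.934 m, r₁₃ = 1.21 m, r₁₄ = 0.370 m, r₂₃ = 0.272 m, r₂₄ = 0.564 m, r₃₄ = 0.836 m.
Summing all 6 pair terms gives U = 1.37 J.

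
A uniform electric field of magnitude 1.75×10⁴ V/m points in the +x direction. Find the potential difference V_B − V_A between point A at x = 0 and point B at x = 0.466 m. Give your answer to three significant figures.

-8160 V

In a uniform field, potential decreases in the direction of E: V_B − V_A = −E·Δx.
V_B − V_A = −(1.75×10⁴ V/m)(0.466 m) = -8160 V.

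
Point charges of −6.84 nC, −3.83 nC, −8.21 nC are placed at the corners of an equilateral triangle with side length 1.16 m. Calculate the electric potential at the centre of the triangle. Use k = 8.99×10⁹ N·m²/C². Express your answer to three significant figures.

Electric potential is a scalar, so the contributions from each charge add algebraically: V = Σ kqᵢ/rᵢ.
The distance from each vertex to the centroid is a/√3 = 0.670 m.
V = k[(-6.84×10⁻⁹)/(0.670) + (-3.83×10⁻⁹)/(0.670) + (-8.21×10⁻⁹)/(0.670)] = -253 V.

-253 V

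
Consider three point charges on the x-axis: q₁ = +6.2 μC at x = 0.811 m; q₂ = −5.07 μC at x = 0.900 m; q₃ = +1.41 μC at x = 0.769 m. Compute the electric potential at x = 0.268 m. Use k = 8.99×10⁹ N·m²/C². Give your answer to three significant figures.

The total potential is the scalar sum of each charge's contribution, V = Σ kqᵢ/rᵢ.
Distances from the field point to each charge: r₁ = 0.543 m, r₂ = 0.632 m, r₃ = 0.501 m.
V = k[(6.20×10⁻⁶)/(0.543) + (-5.07×10⁻⁶)/(0.632) + (1.41×10⁻⁶)/(0.501)] = 5.58×10⁴ V.

5.58×10⁴ V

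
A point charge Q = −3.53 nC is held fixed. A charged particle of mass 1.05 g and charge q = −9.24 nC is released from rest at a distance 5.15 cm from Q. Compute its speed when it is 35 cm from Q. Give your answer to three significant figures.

0.0962 m/s

Only the electrostatic force acts, so mechanical energy is conserved: ½mv² = U₁ − U₂ = kQq(1/r₁ − 1/r₂).
U₁ − U₂ = (8.99×10⁹ N·m²/C²)(-3.53×10⁻⁹ C)(-9.24×10⁻⁹ C)(1/0.0515 − 1/0.350) = 4.86×10⁻⁶ J.
v = √(2·4.86×10⁻⁶/1.05×10⁻³) = 0.0962 m/s.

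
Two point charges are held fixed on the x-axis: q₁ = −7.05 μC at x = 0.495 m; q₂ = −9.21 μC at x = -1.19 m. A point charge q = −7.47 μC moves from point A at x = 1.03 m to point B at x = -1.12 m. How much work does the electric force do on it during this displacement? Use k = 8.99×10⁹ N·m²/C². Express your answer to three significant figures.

-7.97 J

The work done by the electric force is W_field = −ΔU = −q(V_B − V_A) = q(V_A − V_B).
At A: distances to the source charges are 0.535 m, 2.22 m; V_A = Σ kqᵢ/rᵢ = -1.56×10⁵ V.
At B: distances to the source charges are 1.62 m, 0.0700 m; V_B = Σ kqᵢ/rᵢ = -1.22×10⁶ V.
ΔV = V_B − V_A = -1.07×10⁶ V.
W_field = −qΔV = −(-7.47×10⁻⁶ C)(-1.07×10⁶ V) = -7.97 J.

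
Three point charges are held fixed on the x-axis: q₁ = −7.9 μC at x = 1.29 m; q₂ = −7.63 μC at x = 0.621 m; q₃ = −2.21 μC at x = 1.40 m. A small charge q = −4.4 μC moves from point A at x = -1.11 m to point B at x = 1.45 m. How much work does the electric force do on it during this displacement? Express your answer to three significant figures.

The work done by the electric force is W_field = −ΔU = −q(V_B − V_A) = q(V_A − V_B).
At A: distances to the source charges are 2.40 m, 1.73 m, 2.51 m; V_A = Σ kqᵢ/rᵢ = -7.71×10⁴ V.
At B: distances to the source charges are 0.160 m, 0.829 m, 0.0500 m; V_B = Σ kqᵢ/rᵢ = -9.24×10⁵ V.
ΔV = V_B − V_A = -8.47×10⁵ V.
W_field = −qΔV = −(-4.40×10⁻⁶ C)(-8.47×10⁵ V) = -3.73 J.

-3.73 J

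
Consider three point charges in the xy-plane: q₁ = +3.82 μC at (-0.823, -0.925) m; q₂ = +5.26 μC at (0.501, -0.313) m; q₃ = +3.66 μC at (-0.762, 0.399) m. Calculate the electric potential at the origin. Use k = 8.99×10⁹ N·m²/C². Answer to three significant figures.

1.46×10⁵ V

The total potential is the scalar sum of each charge's contribution, V = Σ kqᵢ/rᵢ.
Distances from the field point to each charge: r₁ = 1.24 m, r₂ = 0.591 m, r₃ = 0.860 m.
V = k[(3.82×10⁻⁶)/(1.24) + (5.26×10⁻⁶)/(0.591) + (3.66×10⁻⁶)/(0.860)] = 1.46×10⁵ V.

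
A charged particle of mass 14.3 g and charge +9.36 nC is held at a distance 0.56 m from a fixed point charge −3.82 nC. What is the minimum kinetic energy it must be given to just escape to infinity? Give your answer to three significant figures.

To just escape, total mechanical energy must reach zero at infinity: ½mv²_min + U = 0, so ½mv²_min = −U = |kQq|/r.
|U| = |kQq|/r = (8.99×10⁹ N·m²/C²)(3.82×10⁻⁹)(9.36×10⁻⁹)/(0.560) = 5.74×10⁻⁷ J.

5.74×10⁻⁷ J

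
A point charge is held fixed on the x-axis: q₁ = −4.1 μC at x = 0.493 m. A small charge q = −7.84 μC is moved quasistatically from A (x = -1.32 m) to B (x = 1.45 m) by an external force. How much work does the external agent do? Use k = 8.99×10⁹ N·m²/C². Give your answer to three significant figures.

0.143 J

For quasistatic motion the external work equals the change in potential energy: W_ext = qΔV = q(V_B − V_A).
At A: distance to the source charge is 1.81 m; V_A = kq₁/r = -2.03×10⁴ V.
At B: distance to the source charge is 0.957 m; V_B = kq₁/r = -3.85×10⁴ V.
ΔV = V_B − V_A = -1.82×10⁴ V.
W_ext = qΔV = (-7.84×10⁻⁶ C)(-1.82×10⁴ V) = 0.143 J.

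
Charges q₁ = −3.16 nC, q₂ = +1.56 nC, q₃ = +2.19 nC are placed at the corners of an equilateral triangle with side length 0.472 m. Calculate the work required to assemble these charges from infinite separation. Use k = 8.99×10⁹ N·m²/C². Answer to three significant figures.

-1.61×10⁻⁷ J

The work to assemble the configuration equals its total potential energy, U = Σ kqᵢqⱼ/rᵢⱼ over all pairs.
All three pair separations equal the side length, 0.472 m.
U = (-9.39×10⁻⁸) + (-1.32×10⁻⁷) + (6.51×10⁻⁸) = -1.61×10⁻⁷ J.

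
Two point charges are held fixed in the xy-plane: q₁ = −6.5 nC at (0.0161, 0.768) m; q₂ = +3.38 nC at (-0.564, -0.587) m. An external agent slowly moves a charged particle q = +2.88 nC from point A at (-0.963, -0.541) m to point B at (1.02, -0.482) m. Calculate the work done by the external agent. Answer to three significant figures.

For quasistatic motion the external work equals the change in potential energy: W_ext = qΔV = q(V_B − V_A).
At A: distances to the source charges are 1.63 m, 0.402 m; V_A = Σ kqᵢ/rᵢ = 39.9 V.
At B: distances to the source charges are 1.60 m, 1.59 m; V_B = Σ kqᵢ/rᵢ = -17.3 V.
ΔV = V_B − V_A = -57.2 V.
W_ext = qΔV = (2.88×10⁻⁹ C)(-57.2 V) = -1.65×10⁻⁷ J.

-1.65×10⁻⁷ J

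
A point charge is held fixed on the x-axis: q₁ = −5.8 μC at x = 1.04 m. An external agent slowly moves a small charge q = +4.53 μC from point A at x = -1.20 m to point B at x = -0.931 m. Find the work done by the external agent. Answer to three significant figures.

For quasistatic motion the external work equals the change in potential energy: W_ext = qΔV = q(V_B − V_A).
At A: distance to the source charge is 2.24 m; V_A = kq₁/r = -2.33×10⁴ V.
At B: distance to the source charge is 1.97 m; V_B = kq₁/r = -2.65×10⁴ V.
ΔV = V_B − V_A = -3180 V.
W_ext = qΔV = (4.53×10⁻⁶ C)(-3180 V) = -0.0144 J.

-0.0144 J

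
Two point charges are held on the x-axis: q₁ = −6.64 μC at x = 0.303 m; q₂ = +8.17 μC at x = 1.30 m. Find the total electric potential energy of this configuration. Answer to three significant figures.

-0.489 J

The assembly work is the sum of pairwise potential energies, U = Σ_{i<j} kqᵢqⱼ/rᵢⱼ.
Pair separations: r₁₂ = 0.997 m.
U = (-0.489) = -0.489 J.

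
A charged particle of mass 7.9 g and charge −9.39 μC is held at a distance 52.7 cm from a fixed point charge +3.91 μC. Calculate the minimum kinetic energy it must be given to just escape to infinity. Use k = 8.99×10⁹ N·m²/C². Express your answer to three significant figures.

0.626 J

To just escape, total mechanical energy must reach zero at infinity: ½mv²_min + U = 0, so ½mv²_min = −U = |kQq|/r.
|U| = |kQq|/r = (8.99×10⁹ N·m²/C²)(3.91×10⁻⁶)(9.39×10⁻⁶)/(0.527) = 0.626 J.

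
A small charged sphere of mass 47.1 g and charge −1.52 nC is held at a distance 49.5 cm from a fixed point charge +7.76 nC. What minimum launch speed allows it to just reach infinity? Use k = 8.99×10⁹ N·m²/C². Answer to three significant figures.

To just escape, total mechanical energy must reach zero at infinity: ½mv²_min + U = 0, so ½mv²_min = −U = |kQq|/r.
|U| = |kQq|/r = (8.99×10⁹ N·m²/C²)(7.76×10⁻⁹)(1.52×10⁻⁹)/(0.495) = 2.14×10⁻⁷ J.
v_min = √(2|U|/m) = √(2·2.14×10⁻⁷/0.0471) = 3.02×10⁻³ m/s.

3.02×10⁻³ m/s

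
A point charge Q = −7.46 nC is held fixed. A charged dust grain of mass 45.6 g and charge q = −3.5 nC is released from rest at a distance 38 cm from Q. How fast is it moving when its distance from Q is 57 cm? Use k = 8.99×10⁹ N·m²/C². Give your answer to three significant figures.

Only the electrostatic force acts, so mechanical energy is conserved: ½mv² = U₁ − U₂ = kQq(1/r₁ − 1/r₂).
U₁ − U₂ = (8.99×10⁹ N·m²/C²)(-7.46×10⁻⁹ C)(-3.50×10⁻⁹ C)(1/0.380 − 1/0.570) = 2.06×10⁻⁷ J.
v = √(2·2.06×10⁻⁷/0.0456) = 3.01×10⁻³ m/s.

3.01×10⁻³ m/s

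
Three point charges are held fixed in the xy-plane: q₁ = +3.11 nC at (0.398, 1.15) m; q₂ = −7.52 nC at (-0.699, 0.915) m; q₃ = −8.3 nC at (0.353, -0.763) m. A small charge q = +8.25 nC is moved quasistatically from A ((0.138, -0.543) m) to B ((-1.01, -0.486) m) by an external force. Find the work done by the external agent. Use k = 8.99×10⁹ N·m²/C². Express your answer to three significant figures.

For quasistatic motion the external work equals the change in potential energy: W_ext = qΔV = q(V_B − V_A).
At A: distances to the source charges are 1.71 m, 1.68 m, 0.308 m; V_A = Σ kqᵢ/rᵢ = -266 V.
At B: distances to the source charges are 2.16 m, 1.44 m, 1.39 m; V_B = Σ kqᵢ/rᵢ = -87.8 V.
ΔV = V_B − V_A = 179 V.
W_ext = qΔV = (8.25×10⁻⁹ C)(179 V) = 1.47×10⁻⁶ J.

1.47×10⁻⁶ J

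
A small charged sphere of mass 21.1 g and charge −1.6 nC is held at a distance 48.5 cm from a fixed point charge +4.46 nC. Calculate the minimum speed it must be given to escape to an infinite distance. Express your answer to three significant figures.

To just escape, total mechanical energy must reach zero at infinity: ½mv²_min + U = 0, so ½mv²_min = −U = |kQq|/r.
|U| = |kQq|/r = (8.99×10⁹ N·m²/C²)(4.46×10⁻⁹)(1.60×10⁻⁹)/(0.485) = 1.32×10⁻⁷ J.
v_min = √(2|U|/m) = √(2·1.32×10⁻⁷/0.0211) = 3.54×10⁻³ m/s.

3.54×10⁻³ m/s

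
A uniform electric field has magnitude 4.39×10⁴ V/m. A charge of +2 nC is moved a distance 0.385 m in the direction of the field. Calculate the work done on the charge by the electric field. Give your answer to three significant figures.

The potential change for a displacement 0.385 m in the direction of the field is ΔV = −Ed = -1.69×10⁴ V.
W_field = −qΔV = 3.38×10⁻⁵ J.

3.38×10⁻⁵ J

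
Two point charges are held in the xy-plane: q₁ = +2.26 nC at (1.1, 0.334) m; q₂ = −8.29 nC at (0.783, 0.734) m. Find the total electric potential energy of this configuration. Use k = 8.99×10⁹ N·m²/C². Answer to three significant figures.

-3.30×10⁻⁷ J

The work to assemble the configuration equals its total potential energy, U = Σ kqᵢqⱼ/rᵢⱼ over all pairs.
Pair separations: r₁₂ = 0.510 m.
U = (-3.30×10⁻⁷) = -3.30×10⁻⁷ J.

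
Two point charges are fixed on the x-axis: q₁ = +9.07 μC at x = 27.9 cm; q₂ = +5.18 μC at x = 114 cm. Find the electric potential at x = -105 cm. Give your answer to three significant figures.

8.26×10⁴ V

The total potential is the scalar sum of each charge's contribution, V = Σ kqᵢ/rᵢ.
Distances from the field point to each charge: r₁ = 1.33 m, r₂ = 2.19 m.
V = k[(9.07×10⁻⁶)/(1.33) + (5.18×10⁻⁶)/(2.19)] = 8.26×10⁴ V.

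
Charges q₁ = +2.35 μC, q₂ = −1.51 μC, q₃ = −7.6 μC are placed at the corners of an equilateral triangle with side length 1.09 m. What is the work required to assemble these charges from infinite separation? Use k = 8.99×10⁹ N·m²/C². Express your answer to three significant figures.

The assembly work is the sum of pairwise potential energies, U = Σ_{i<j} kqᵢqⱼ/rᵢⱼ.
All three pair separations equal the side length, 1.09 m.
U = (-0.0293) + (-0.147) + (0.0947) = -0.0819 J.

-0.0819 J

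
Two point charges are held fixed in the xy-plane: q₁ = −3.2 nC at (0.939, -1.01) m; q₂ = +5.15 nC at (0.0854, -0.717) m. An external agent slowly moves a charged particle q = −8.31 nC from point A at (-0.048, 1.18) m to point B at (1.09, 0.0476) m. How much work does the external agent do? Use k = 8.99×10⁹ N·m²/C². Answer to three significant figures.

For quasistatic motion the external work equals the change in potential energy: W_ext = qΔV = q(V_B − V_A).
At A: distances to the source charges are 2.40 m, 1.90 m; V_A = Σ kqᵢ/rᵢ = 12.4 V.
At B: distances to the source charges are 1.07 m, 1.26 m; V_B = Σ kqᵢ/rᵢ = 9.74 V.
ΔV = V_B − V_A = -2.63 V.
W_ext = qΔV = (-8.31×10⁻⁹ C)(-2.63 V) = 2.18×10⁻⁸ J.

2.18×10⁻⁸ J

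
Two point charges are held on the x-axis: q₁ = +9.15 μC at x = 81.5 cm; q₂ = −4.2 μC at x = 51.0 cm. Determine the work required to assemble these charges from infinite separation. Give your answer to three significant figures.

The work to assemble the configuration equals its total potential energy, U = Σ kqᵢqⱼ/rᵢⱼ over all pairs.
Pair separations: r₁₂ = 0.305 m.
U = (-1.13) = -1.13 J.

-1.13 J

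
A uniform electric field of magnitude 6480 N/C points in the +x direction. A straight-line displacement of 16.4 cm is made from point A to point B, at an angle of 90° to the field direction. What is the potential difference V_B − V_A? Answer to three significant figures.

Only the component of displacement along E changes the potential: ΔV = −E·d·cosθ.
ΔV = −(6480 V/m)(0.164 m)cos90° = 0 V.

0 V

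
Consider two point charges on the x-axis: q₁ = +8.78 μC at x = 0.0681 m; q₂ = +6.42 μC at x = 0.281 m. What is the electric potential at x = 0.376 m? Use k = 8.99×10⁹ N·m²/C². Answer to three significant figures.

8.64×10⁵ V

The total potential is the scalar sum of each charge's contribution, V = Σ kqᵢ/rᵢ.
Distances from the field point to each charge: r₁ = 0.308 m, r₂ = 0.0950 m.
V = k[(8.78×10⁻⁶)/(0.308) + (6.42×10⁻⁶)/(0.0950)] = 8.64×10⁵ V.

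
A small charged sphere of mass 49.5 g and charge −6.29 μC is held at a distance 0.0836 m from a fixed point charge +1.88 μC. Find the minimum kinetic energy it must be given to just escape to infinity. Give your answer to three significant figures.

1.27 J

To just escape, total mechanical energy must reach zero at infinity: ½mv²_min + U = 0, so ½mv²_min = −U = |kQq|/r.
|U| = |kQq|/r = (8.99×10⁹ N·m²/C²)(1.88×10⁻⁶)(6.29×10⁻⁶)/(0.0836) = 1.27 J.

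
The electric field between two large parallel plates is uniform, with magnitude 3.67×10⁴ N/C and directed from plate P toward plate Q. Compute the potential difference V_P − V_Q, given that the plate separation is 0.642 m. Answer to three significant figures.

In a uniform field, potential decreases in the direction of E: ΔV = −E·d for a displacement d parallel to E.
Going from Q to P is a displacement of 0.642 m opposite to the field, so V_P − V_Q = +Ed = 2.36×10⁴ V.

2.36×10⁴ V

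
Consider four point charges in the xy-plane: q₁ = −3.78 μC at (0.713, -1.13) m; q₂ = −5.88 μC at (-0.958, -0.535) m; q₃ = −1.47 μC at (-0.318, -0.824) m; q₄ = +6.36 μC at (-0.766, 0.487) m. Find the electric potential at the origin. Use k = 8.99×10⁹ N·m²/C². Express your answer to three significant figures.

-2.56×10⁴ V

The total potential is the scalar sum of each charge's contribution, V = Σ kqᵢ/rᵢ.
Distances from the field point to each charge: r₁ = 1.34 m, r₂ = 1.10 m, r₃ = 0.883 m, r₄ = 0.908 m.
V = k[(-3.78×10⁻⁶)/(1.34) + (-5.88×10⁻⁶)/(1.10) + (-1.47×10⁻⁶)/(0.883) + (6.36×10⁻⁶)/(0.908)] = -2.56×10⁴ V.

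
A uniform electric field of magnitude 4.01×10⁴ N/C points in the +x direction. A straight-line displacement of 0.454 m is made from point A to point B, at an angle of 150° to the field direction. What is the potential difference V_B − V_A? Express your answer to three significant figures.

Only the component of displacement along E changes the potential: ΔV = −E·d·cosθ.
ΔV = −(4.01×10⁴ V/m)(0.454 m)cos150° = 1.58×10⁴ V.

1.58×10⁴ V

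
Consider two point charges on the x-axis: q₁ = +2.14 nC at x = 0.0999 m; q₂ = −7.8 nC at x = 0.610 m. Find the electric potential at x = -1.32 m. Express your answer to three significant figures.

-22.8 V

The total potential is the scalar sum of each charge's contribution, V = Σ kqᵢ/rᵢ.
Distances from the field point to each charge: r₁ = 1.42 m, r₂ = 1.93 m.
V = k[(2.14×10⁻⁹)/(1.42) + (-7.80×10⁻⁹)/(1.93)] = -22.8 V.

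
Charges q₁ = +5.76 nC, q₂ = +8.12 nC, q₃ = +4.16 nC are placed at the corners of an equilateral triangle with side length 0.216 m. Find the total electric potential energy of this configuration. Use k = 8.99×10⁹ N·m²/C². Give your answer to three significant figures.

The work to assemble the configuration equals its total potential energy, U = Σ kqᵢqⱼ/rᵢⱼ over all pairs.
All three pair separations equal the side length, 0.216 m.
U = (1.95×10⁻⁶) + (9.97×10⁻⁷) + (1.41×10⁻⁶) = 4.35×10⁻⁶ J.

4.35×10⁻⁶ J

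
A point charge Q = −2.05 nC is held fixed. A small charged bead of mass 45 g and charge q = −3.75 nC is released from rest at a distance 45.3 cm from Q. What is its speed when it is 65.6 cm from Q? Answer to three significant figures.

1.45×10⁻³ m/s

Only the electrostatic force acts, so mechanical energy is conserved: ½mv² = U₁ − U₂ = kQq(1/r₁ − 1/r₂).
U₁ − U₂ = (8.99×10⁹ N·m²/C²)(-2.05×10⁻⁹ C)(-3.75×10⁻⁹ C)(1/0.453 − 1/0.656) = 4.72×10⁻⁸ J.
v = √(2·4.72×10⁻⁸/0.0450) = 1.45×10⁻³ m/s.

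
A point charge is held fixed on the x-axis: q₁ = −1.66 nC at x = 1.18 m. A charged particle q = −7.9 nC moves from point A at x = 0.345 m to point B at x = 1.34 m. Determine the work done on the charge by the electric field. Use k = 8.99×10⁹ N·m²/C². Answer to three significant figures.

The work done by the electric force is W_field = −ΔU = −q(V_B − V_A) = q(V_A − V_B).
At A: distance to the source charge is 0.835 m; V_A = kq₁/r = -17.9 V.
At B: distance to the source charge is 0.160 m; V_B = kq₁/r = -93.3 V.
ΔV = V_B − V_A = -75.4 V.
W_field = −qΔV = −(-7.90×10⁻⁹ C)(-75.4 V) = -5.96×10⁻⁷ J.

-5.96×10⁻⁷ J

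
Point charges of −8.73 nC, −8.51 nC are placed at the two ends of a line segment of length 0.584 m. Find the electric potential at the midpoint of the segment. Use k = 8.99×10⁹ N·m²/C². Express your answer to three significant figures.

The total potential is the scalar sum of each charge's contribution, V = Σ kqᵢ/rᵢ.
Each charge is 0.292 m from the midpoint.
V = k[(-8.73×10⁻⁹)/(0.292) + (-8.51×10⁻⁹)/(0.292)] = -531 V.

-531 V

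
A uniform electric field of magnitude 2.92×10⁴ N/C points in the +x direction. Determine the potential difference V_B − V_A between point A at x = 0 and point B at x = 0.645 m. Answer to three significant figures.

In a uniform field, potential decreases in the direction of E: V_B − V_A = −E·Δx.
V_B − V_A = −(2.92×10⁴ V/m)(0.645 m) = -1.88×10⁴ V.

-1.88×10⁴ V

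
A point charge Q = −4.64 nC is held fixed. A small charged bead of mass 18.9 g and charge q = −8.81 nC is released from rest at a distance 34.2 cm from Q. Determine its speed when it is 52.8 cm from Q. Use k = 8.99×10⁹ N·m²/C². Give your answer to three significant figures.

Only the electrostatic force acts, so mechanical energy is conserved: ½mv² = U₁ − U₂ = kQq(1/r₁ − 1/r₂).
U₁ − U₂ = (8.99×10⁹ N·m²/C²)(-4.64×10⁻⁹ C)(-8.81×10⁻⁹ C)(1/0.342 − 1/0.528) = 3.79×10⁻⁷ J.
v = √(2·3.79×10⁻⁷/0.0189) = 6.33×10⁻³ m/s.

6.33×10⁻³ m/s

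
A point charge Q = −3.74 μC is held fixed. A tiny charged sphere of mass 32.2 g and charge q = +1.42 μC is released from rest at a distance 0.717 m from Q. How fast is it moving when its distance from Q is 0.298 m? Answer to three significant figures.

2.41 m/s

Only the electrostatic force acts, so mechanical energy is conserved: ½mv² = U₁ − U₂ = kQq(1/r₁ − 1/r₂).
U₁ − U₂ = (8.99×10⁹ N·m²/C²)(-3.74×10⁻⁶ C)(1.42×10⁻⁶ C)(1/0.717 − 1/0.298) = 0.0936 J.
v = √(2·0.0936/0.0322) = 2.41 m/s.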